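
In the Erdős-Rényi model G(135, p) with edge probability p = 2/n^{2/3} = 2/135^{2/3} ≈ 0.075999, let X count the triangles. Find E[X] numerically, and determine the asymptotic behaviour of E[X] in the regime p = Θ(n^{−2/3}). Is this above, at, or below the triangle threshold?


Number of potential triangles: C(135, 3) = 400995.
Each occurs with probability p³ ≈ (0.075999)³ ≈ 4.3895748e-04.
By linearity: E[X] = C(135, 3)·p³ ≈ 400995 · 4.3895748e-04 ≈ 176.01975.
Since α = 2/3 < 1, p = c/n^{2/3} ≫ 1/n is above the triangle threshold p ~ 1/n. Asymptotically E[X] ~ (c³/6)·n^{3(1−α)} = (2³/6)·n^{1} → ∞; triangles are abundant w.h.p.

E[X] ≈ 176.01975; in regime p = Θ(1/n^{2/3}) E[X] diverges (above the triangle threshold p ~ 1/n).


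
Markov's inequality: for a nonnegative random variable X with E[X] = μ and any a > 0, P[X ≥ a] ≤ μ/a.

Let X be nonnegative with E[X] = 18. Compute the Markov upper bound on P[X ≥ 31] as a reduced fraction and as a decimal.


μ = E[X] = 18, a = 31.
Markov: P[X ≥ 31] ≤ μ/a = (18)/31 = 18/31.
Numerically: ≈ 0.58065.
(Since a = 31 > μ = 18.00000, the bound 18/31 is < 1 and informative.)

P[X ≥ 31] ≤ 18/31 ≈ 0.58065.


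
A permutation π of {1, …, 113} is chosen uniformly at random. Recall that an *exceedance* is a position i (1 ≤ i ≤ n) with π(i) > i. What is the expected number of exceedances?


Write X = Σ_{i=1}^{113} X_i, where X_i = 1_{π(i) > i}.
For each fixed i, π(i) is uniform over {1, …, 113} (marginal of a uniform permutation), so P[π(i) > i] = (n − i)/n. Summing: Σ_{i=1}^{113} (n − i)/n = (0 + 1 + … + 112)/113 = 113(113 − 1)/(2·113) = (113 − 1)/2.
Hence E[X] = Σ_{i=1}^{113} (113 − i)/113 = 56 ≈ 56.0000.

E[X] = 56 = 56.0000.


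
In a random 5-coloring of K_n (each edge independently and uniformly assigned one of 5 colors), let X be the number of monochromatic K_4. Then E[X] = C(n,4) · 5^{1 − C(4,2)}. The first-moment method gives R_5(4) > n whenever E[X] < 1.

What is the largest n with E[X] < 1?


We need C(n, 4) · 5^{1 − 6} < 1, i.e. C(n, 4) < 5^{6 − 1} = 3125.
Check values of n near the boundary:
  n = 14: C(14, 4) = 1001; 1001 < 3125? YES
  n = 15: C(15, 4) = 1365; 1365 < 3125? YES
  n = 16: C(16, 4) = 1820; 1820 < 3125? YES
  n = 17: C(17, 4) = 2380; 2380 < 3125? YES
  n = 18: C(18, 4) = 3060; 3060 < 3125? YES
  n = 19: C(19, 4) = 3876; 3876 < 3125? NO
The largest n with C(n, 4) < 3125 is n = 18 (where E[X] = 612/625 ≈ 0.9792). Hence R_5(4) > 18, i.e. R_5(4) ≥ 19.

Largest n = 18; hence R_5(4) > 18.


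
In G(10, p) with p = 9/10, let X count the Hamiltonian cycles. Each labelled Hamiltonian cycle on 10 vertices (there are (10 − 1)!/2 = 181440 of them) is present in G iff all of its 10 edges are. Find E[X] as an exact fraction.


K_10 has (10 − 1)!/2 = 181440 labelled Hamiltonian cycles.
For each such Hamiltonian cycle H, let X_H = 1 if all 10 edges of H are present in G. Then P[X_H = 1] = p^{10} = (9/10)^{10} = 3486784401/10000000000.
By linearity: E[X] = Σ_H E[X_H] = 181440 · p^{10} = 181440 · 3486784401/10000000000 = 1977006755367/31250000.
Numerically: E[X] ≈ 6.33e+04.

E[X] = 181440 · (9/10)^{10} = 1977006755367/31250000 ≈ 6.33e+04.


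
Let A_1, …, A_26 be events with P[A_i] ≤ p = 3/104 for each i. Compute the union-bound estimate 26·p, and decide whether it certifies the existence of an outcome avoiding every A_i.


Union bound: P[∪_{i=1}^{26} A_i] ≤ Σ_i P[A_i] ≤ 26·p = 26·(3/104) = 3/4.
Numerically: 3/4 ≈ 0.7500000.
Is 3/4 < 1? YES.
Since P[∪ A_i] ≤ 3/4 < 1, the complement has P[∩ A_i^c] ≥ 1 − 3/4 = 1/4 > 0, so some outcome avoids every A_i.

26·p = 3/4 ≈ 0.7500000; existence CERTIFIED by the union bound.


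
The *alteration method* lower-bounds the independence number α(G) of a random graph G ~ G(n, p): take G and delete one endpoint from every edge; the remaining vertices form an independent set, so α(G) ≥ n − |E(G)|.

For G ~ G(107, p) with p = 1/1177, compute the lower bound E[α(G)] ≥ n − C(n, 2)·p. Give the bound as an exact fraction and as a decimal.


E[|E(G)|] = C(107, 2)·p = 5671 · (1/1177) = 53/11.
E[α(G)] ≥ n − E[|E(G)|] = 107 − 53/11 = 1124/11.
Numerically: ≈ 102.18182.
(This is only a lower bound; the true E[α(G)] may be larger.)

E[α(G)] ≥ 1124/11 ≈ 102.18182.


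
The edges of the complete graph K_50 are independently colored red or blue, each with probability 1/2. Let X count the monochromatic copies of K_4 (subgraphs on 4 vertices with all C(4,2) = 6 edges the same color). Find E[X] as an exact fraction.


Let X = Σ_S X_S over the C(50, 4) = 230300 subsets S of size 4, where X_S = 1 if the K_4 on S is monochromatic.
For a fixed S, the K_4 on S has C(4, 2) = 6 edges. P[all 6 edges red] = (1/2)^6, and likewise for blue, so P[monochromatic] = 2·(1/2)^6 = 2^{1 − 6} = 1/32.
By linearity of expectation: E[X] = C(50, 4) · 2^{1 − 6} = 230300 · 1/32 = 57575/8.
Numerically: E[X] ≈ 7196.875.

E[X] = C(50,4)·2^(1−C(4,2)) = 57575/8 ≈ 7196.875.


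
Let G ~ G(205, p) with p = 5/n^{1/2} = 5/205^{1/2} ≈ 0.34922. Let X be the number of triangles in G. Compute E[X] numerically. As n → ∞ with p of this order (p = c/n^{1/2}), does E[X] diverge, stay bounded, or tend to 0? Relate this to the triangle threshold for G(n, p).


Number of potential triangles: C(205, 3) = 1414910.
Each occurs with probability p³ ≈ (0.34922)³ ≈ 4.2587213e-02.
By linearity: E[X] = C(205, 3)·p³ ≈ 1414910 · 4.2587213e-02 ≈ 60257.07377.
Since α = 1/2 < 1, p = c/n^{1/2} ≫ 1/n is above the triangle threshold p ~ 1/n. Asymptotically E[X] ~ (c³/6)·n^{3(1−α)} = (5³/6)·n^{1.5} → ∞; triangles are abundant w.h.p.

E[X] ≈ 60257.07377; in regime p = Θ(1/n^{1/2}) E[X] diverges (above the triangle threshold p ~ 1/n).


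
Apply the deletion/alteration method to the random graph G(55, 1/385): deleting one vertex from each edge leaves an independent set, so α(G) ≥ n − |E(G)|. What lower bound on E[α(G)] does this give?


E[|E(G)|] = C(55, 2)·p = 1485 · (1/385) = 27/7.
E[α(G)] ≥ n − E[|E(G)|] = 55 − 27/7 = 358/7.
Numerically: ≈ 51.142857.
(This is only a lower bound; the true E[α(G)] may be larger.)

E[α(G)] ≥ 358/7 ≈ 51.142857.


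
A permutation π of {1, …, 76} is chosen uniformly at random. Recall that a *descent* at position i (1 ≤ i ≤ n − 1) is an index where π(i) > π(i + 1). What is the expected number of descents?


Write X = Σ X_I over i = 1, …, 75, with X_I the indicator of one descent.
There are 75 indicators.
For each fixed i, the pair (π(i), π(i+1)) is a uniformly random ordered pair of distinct values from {1, …, 76}; by symmetry P[π(i) > π(i+1)] = 1/2.
By linearity: E[X] = 75 · (1/2) = (76 − 1) · (1/2) = 75/2 ≈ 37.50000.

E[X] = 75/2 = 37.50000.


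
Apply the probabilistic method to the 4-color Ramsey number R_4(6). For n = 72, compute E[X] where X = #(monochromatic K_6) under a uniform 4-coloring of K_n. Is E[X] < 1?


E[X] = C(72, 6) · 4^{1 − 15} = 156238908 · 4^{−14} = 156238908/268435456.
As a reduced fraction: E[X] = 39059727/67108864 ≈ 0.5820353.
Is E[X] < 1? YES.
Since E[X] < 1, there exists a 4-coloring of K_{72} with no monochromatic K_6; hence R_4(6) > 72.

E[X] = 39059727/67108864 ≈ 0.5820353; E[X] < 1, so R_4(6) > 72.


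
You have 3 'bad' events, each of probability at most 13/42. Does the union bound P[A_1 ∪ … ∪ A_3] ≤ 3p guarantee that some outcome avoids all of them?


Union bound: P[∪_{i=1}^{3} A_i] ≤ Σ_i P[A_i] ≤ 3·p = 3·(13/42) = 13/14.
Numerically: 13/14 ≈ 0.9285714.
Is 13/14 < 1? YES.
Since P[∪ A_i] ≤ 13/14 < 1, the complement has P[∩ A_i^c] ≥ 1 − 13/14 = 1/14 > 0, so some outcome avoids every A_i.

3·p = 13/14 ≈ 0.9285714; existence CERTIFIED by the union bound.


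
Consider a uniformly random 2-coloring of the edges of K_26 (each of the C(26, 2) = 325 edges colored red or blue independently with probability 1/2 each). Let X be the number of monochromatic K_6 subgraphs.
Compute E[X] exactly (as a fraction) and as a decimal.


Let X = Σ_S X_S over the C(26, 6) = 230230 subsets S of size 6, where X_S = 1 if the K_6 on S is monochromatic.
For a fixed S, the K_6 on S has C(6, 2) = 15 edges. P[all 15 edges red] = (1/2)^15, and likewise for blue, so P[monochromatic] = 2·(1/2)^15 = 2^{1 − 15} = 1/16384.
Summing: E[X] = C(26, 6) · 2^{1 − 15} = 230230 · 1/16384 = 115115/8192.
Numerically: E[X] ≈ 14.05212.

E[X] = C(26,6)·2^(1−C(6,2)) = 115115/8192 ≈ 14.05212.


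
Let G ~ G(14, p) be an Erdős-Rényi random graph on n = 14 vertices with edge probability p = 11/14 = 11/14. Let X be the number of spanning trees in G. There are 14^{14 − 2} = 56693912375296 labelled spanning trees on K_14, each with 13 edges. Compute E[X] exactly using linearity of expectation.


K_14 has 14^{14 − 2} = 56693912375296 labelled spanning trees.
For each such spanning tree H, let X_H = 1 if all 13 edges of H are present in G. Then P[X_H = 1] = p^{13} = (11/14)^{13} = 34522712143931/793714773254144.
By linearity of expectation: E[X] = Σ_H E[X_H] = 56693912375296 · p^{13} = 56693912375296 · 34522712143931/793714773254144 = 34522712143931/14.
Numerically: E[X] ≈ 2.46591e+12.

E[X] = 56693912375296 · (11/14)^{13} = 34522712143931/14 ≈ 2.46591e+12.


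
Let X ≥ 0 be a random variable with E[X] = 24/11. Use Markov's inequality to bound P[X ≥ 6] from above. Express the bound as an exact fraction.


μ = E[X] = 24/11, a = 6.
Markov: P[X ≥ 6] ≤ μ/a = (24/11)/6 = 4/11.
Numerically: ≈ 0.364.
(Since a = 6 > μ = 2.182, the bound 4/11 is < 1 and informative.)

P[X ≥ 6] ≤ 4/11 ≈ 0.364.


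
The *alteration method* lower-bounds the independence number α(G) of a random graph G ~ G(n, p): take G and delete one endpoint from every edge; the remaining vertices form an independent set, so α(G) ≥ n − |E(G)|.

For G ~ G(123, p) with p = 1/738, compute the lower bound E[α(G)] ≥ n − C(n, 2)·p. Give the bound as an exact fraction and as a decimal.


E[|E(G)|] = C(123, 2)·p = 7503 · (1/738) = 61/6.
E[α(G)] ≥ n − E[|E(G)|] = 123 − 61/6 = 677/6.
Numerically: ≈ 112.8333.
(This is only a lower bound; the true E[α(G)] may be larger.)

E[α(G)] ≥ 677/6 ≈ 112.8333.


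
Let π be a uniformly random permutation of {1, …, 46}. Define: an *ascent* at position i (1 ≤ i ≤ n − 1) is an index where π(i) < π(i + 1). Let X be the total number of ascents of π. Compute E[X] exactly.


Write X = Σ X_I over i = 1, …, 45, with X_I the indicator of one ascent.
There are 45 indicators.
For each fixed i, the pair (π(i), π(i+1)) is a uniformly random ordered pair of distinct values from {1, …, 46}; by symmetry P[π(i) < π(i+1)] = 1/2.
By linearity: E[X] = 45 · (1/2) = (46 − 1) · (1/2) = 45/2 ≈ 22.500000.

E[X] = 45/2 = 22.500000.


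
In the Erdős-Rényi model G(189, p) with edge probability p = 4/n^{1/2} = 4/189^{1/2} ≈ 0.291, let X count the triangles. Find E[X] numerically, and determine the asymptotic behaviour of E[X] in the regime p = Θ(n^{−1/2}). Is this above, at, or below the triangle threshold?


Number of potential triangles: C(189, 3) = 1107414.
Each occurs with probability p³ ≈ (0.291)³ ≈ 2.46313e-02.
By linearity: E[X] = C(189, 3)·p³ ≈ 1107414 · 2.46313e-02 ≈ 27277.042.
Since α = 1/2 < 1, p = c/n^{1/2} ≫ 1/n is above the triangle threshold p ~ 1/n. Asymptotically E[X] ~ (c³/6)·n^{3(1−α)} = (4³/6)·n^{1.5} → ∞; triangles are abundant w.h.p.

E[X] ≈ 27277.042; in regime p = Θ(1/n^{1/2}) E[X] diverges (above the triangle threshold p ~ 1/n).


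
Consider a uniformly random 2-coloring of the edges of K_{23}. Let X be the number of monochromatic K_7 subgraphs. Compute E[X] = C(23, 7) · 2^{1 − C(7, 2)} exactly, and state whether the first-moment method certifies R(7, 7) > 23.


E[X] = C(23, 7) · 2^{1 − 21} = 245157 · 2^{−20} = 245157/1048576.
As a reduced fraction: E[X] = 245157/1048576 ≈ 0.2337999.
Is E[X] < 1? YES.
Since E[X] < 1, there exists a 2-coloring of K_{23} with no monochromatic K_7; hence R(7, 7) > 23.

E[X] = 245157/1048576 ≈ 0.2337999; E[X] < 1, so R(7, 7) > 23.


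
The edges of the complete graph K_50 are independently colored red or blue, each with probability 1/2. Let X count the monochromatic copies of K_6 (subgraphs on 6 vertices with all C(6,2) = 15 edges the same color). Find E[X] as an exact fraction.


Let X = Σ_S X_S over the C(50, 6) = 15890700 subsets S of size 6, where X_S = 1 if the K_6 on S is monochromatic.
For a fixed S, the K_6 on S has C(6, 2) = 15 edges. P[all 15 edges red] = (1/2)^15, and likewise for blue, so P[monochromatic] = 2·(1/2)^15 = 2^{1 − 15} = 1/16384.
By linearity: E[X] = C(50, 6) · 2^{1 − 15} = 15890700 · 1/16384 = 3972675/4096.
Numerically: E[X] ≈ 969.8914.

E[X] = C(50,6)·2^(1−C(6,2)) = 3972675/4096 ≈ 969.8914.


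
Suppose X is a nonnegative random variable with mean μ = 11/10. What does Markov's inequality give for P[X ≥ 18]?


μ = E[X] = 11/10, a = 18.
Markov: P[X ≥ 18] ≤ μ/a = (11/10)/18 = 11/180.
Numerically: ≈ 0.0611.
(Since a = 18 > μ = 1.1000, the bound 11/180 is < 1 and informative.)

P[X ≥ 18] ≤ 11/180 ≈ 0.0611.


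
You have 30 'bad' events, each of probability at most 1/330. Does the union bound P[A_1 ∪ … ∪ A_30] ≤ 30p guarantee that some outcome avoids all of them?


Union bound: P[∪_{i=1}^{30} A_i] ≤ Σ_i P[A_i] ≤ 30·p = 30·(1/330) = 1/11.
Numerically: 1/11 ≈ 0.090909.
Is 1/11 < 1? YES.
Since P[∪ A_i] ≤ 1/11 < 1, the complement has P[∩ A_i^c] ≥ 1 − 1/11 = 10/11 > 0, so some outcome avoids every A_i.

30·p = 1/11 ≈ 0.090909; existence CERTIFIED by the union bound.


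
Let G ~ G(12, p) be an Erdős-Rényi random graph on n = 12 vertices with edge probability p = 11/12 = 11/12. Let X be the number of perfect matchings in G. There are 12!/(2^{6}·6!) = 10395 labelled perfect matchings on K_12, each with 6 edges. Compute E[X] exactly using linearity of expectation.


K_12 has 12!/(2^{6}·6!) = 10395 labelled perfect matchings.
For each such perfect matching H, let X_H = 1 if all 6 edges of H are present in G. Then P[X_H = 1] = p^{6} = (11/12)^{6} = 1771561/2985984.
By linearity of expectation: E[X] = Σ_H E[X_H] = 10395 · p^{6} = 10395 · 1771561/2985984 = 682050985/110592.
Numerically: E[X] ≈ 6167.

E[X] = 10395 · (11/12)^{6} = 682050985/110592 ≈ 6167.


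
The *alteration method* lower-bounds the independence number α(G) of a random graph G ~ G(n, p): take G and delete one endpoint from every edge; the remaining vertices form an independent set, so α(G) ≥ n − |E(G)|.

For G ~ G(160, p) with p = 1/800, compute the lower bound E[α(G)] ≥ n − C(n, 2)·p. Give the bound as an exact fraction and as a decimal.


E[|E(G)|] = C(160, 2)·p = 12720 · (1/800) = 159/10.
E[α(G)] ≥ n − E[|E(G)|] = 160 − 159/10 = 1441/10.
Numerically: ≈ 144.100000.
(This is only a lower bound; the true E[α(G)] may be larger.)

E[α(G)] ≥ 1441/10 ≈ 144.100000.


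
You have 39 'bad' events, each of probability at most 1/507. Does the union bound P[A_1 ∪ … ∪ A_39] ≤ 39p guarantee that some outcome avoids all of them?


Union bound: P[∪_{i=1}^{39} A_i] ≤ Σ_i P[A_i] ≤ 39·p = 39·(1/507) = 1/13.
Numerically: 1/13 ≈ 0.077.
Is 1/13 < 1? YES.
Since P[∪ A_i] ≤ 1/13 < 1, the complement has P[∩ A_i^c] ≥ 1 − 1/13 = 12/13 > 0, so some outcome avoids every A_i.

39·p = 1/13 ≈ 0.077; existence CERTIFIED by the union bound.


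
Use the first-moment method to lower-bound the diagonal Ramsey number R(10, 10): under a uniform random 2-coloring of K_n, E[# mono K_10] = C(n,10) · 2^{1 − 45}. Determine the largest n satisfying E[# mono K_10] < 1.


We need C(n, 10) · 2^{1 − 45} < 1, i.e. C(n, 10) < 2^{45 − 1} = 17592186044416.
Check values of n near the boundary:
  n = 94: C(94, 10) = 9041256841903; 9041256841903 < 17592186044416? YES
  n = 95: C(95, 10) = 10104934117421; 10104934117421 < 17592186044416? YES
  n = 96: C(96, 10) = 11279926456656; 11279926456656 < 17592186044416? YES
  n = 97: C(97, 10) = 12576469727536; 12576469727536 < 17592186044416? YES
  n = 98: C(98, 10) = 14005614014756; 14005614014756 < 17592186044416? YES
  n = 99: C(99, 10) = 15579278510796; 15579278510796 < 17592186044416? YES
  n = 100: C(100, 10) = 17310309456440; 17310309456440 < 17592186044416? YES
  n = 101: C(101, 10) = 19212541264840; 19212541264840 < 17592186044416? NO
The largest n with C(n, 10) < 17592186044416 is n = 100 (where E[X] = 2163788682055/2199023255552 ≈ 0.984). Hence R(10, 10) > 100, i.e. R(10, 10) ≥ 101.

Largest n = 100; hence R(10, 10) > 100.


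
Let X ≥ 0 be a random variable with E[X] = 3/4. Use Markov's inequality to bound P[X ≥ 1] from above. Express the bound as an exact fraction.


μ = E[X] = 3/4, a = 1.
Markov: P[X ≥ 1] ≤ μ/a = (3/4)/1 = 3/4.
Numerically: ≈ 0.750.
(Since a = 1 > μ = 0.750, the bound 3/4 is < 1 and informative.)

P[X ≥ 1] ≤ 3/4 ≈ 0.750.


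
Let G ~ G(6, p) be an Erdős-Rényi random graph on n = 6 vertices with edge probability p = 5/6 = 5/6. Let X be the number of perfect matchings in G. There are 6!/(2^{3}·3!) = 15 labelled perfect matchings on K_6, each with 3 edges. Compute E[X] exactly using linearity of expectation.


K_6 has 6!/(2^{3}·3!) = 15 labelled perfect matchings.
For each such perfect matching H, let X_H = 1 if all 3 edges of H are present in G. Then P[X_H = 1] = p^{3} = (5/6)^{3} = 125/216.
By linearity: E[X] = Σ_H E[X_H] = 15 · p^{3} = 15 · 125/216 = 625/72.
Numerically: E[X] ≈ 8.68056.

E[X] = 15 · (5/6)^{3} = 625/72 ≈ 8.68056.


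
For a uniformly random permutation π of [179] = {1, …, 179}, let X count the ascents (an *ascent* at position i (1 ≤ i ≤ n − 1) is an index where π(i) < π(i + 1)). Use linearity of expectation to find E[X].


Write X = Σ X_I over i = 1, …, 178, with X_I the indicator of one ascent.
There are 178 indicators.
For each fixed i, the pair (π(i), π(i+1)) is a uniformly random ordered pair of distinct values from {1, …, 179}; by symmetry P[π(i) < π(i+1)] = 1/2.
By linearity: E[X] = 178 · (1/2) = (179 − 1) · (1/2) = 89 ≈ 89.000.

E[X] = 89 = 89.000.


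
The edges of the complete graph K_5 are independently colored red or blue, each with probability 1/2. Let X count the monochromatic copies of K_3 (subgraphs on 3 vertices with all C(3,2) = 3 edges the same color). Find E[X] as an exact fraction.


Let X = Σ_S X_S over the C(5, 3) = 10 subsets S of size 3, where X_S = 1 if the K_3 on S is monochromatic.
For a fixed S, the K_3 on S has C(3, 2) = 3 edges. P[all 3 edges red] = (1/2)^3, and likewise for blue, so P[monochromatic] = 2·(1/2)^3 = 2^{1 − 3} = 1/4.
Summing: E[X] = C(5, 3) · 2^{1 − 3} = 10 · 1/4 = 5/2.
Numerically: E[X] ≈ 2.5000.

E[X] = C(5,3)·2^(1−C(3,2)) = 5/2 ≈ 2.5000.


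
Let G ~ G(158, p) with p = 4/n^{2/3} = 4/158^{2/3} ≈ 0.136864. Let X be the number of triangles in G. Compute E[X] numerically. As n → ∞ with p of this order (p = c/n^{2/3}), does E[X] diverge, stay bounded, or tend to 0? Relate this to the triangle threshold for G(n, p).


Number of potential triangles: C(158, 3) = 644956.
Each occurs with probability p³ ≈ (0.136864)³ ≈ 2.56369172e-03.
By linearity: E[X] = C(158, 3)·p³ ≈ 644956 · 2.56369172e-03 ≈ 1653.468354.
Since α = 2/3 < 1, p = c/n^{2/3} ≫ 1/n is above the triangle threshold p ~ 1/n. Asymptotically E[X] ~ (c³/6)·n^{3(1−α)} = (4³/6)·n^{1} → ∞; triangles are abundant w.h.p.

E[X] ≈ 1653.468354; in regime p = Θ(1/n^{2/3}) E[X] diverges (above the triangle threshold p ~ 1/n).


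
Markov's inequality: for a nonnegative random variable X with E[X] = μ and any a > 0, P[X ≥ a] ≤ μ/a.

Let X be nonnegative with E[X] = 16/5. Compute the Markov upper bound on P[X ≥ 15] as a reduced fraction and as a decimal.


μ = E[X] = 16/5, a = 15.
Markov: P[X ≥ 15] ≤ μ/a = (16/5)/15 = 16/75.
Numerically: ≈ 0.2133.
(Since a = 15 > μ = 3.2000, the bound 16/75 is < 1 and informative.)

P[X ≥ 15] ≤ 16/75 ≈ 0.2133.


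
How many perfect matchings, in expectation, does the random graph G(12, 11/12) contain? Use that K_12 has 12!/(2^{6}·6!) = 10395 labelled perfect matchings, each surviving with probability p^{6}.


K_12 has 12!/(2^{6}·6!) = 10395 labelled perfect matchings.
For each such perfect matching H, let X_H = 1 if all 6 edges of H are present in G. Then P[X_H = 1] = p^{6} = (11/12)^{6} = 1771561/2985984.
By linearity: E[X] = Σ_H E[X_H] = 10395 · p^{6} = 10395 · 1771561/2985984 = 682050985/110592.
Numerically: E[X] ≈ 6167.

E[X] = 10395 · (11/12)^{6} = 682050985/110592 ≈ 6167.


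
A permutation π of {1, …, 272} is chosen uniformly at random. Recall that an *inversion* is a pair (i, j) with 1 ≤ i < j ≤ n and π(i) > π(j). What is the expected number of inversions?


Write X = Σ X_I over the C(272, 2) = 36856 pairs i < j, with X_I the indicator of one inversion.
There are 36856 indicators.
For each fixed pair i < j, the values π(i) and π(j) are two distinct elements of {1, …, 272} in uniformly random order; by symmetry P[π(i) > π(j)] = 1/2.
By linearity: E[X] = 36856 · (1/2) = C(272, 2) · (1/2) = 36856/2 = 18428 ≈ 18428.000.

E[X] = 18428 = 18428.000.


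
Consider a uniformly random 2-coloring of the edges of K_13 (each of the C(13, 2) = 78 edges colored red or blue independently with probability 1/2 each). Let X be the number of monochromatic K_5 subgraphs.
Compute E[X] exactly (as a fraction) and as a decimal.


Let X = Σ_S X_S over the C(13, 5) = 1287 subsets S of size 5, where X_S = 1 if the K_5 on S is monochromatic.
For a fixed S, the K_5 on S has C(5, 2) = 10 edges. P[all 10 edges red] = (1/2)^10, and likewise for blue, so P[monochromatic] = 2·(1/2)^10 = 2^{1 − 10} = 1/512.
Summing: E[X] = C(13, 5) · 2^{1 − 10} = 1287 · 1/512 = 1287/512.
Numerically: E[X] ≈ 2.514.

E[X] = C(13,5)·2^(1−C(5,2)) = 1287/512 ≈ 2.514.


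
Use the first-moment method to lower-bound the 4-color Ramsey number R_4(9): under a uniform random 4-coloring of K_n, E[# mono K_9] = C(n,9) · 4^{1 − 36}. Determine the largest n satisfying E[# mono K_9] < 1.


We need C(n, 9) · 4^{1 − 36} < 1, i.e. C(n, 9) < 4^{36 − 1} = 1180591620717411303424.
Check values of n near the boundary:
  n = 912: C(912, 9) = 1156095740032081475120; 1156095740032081475120 < 1180591620717411303424? YES
  n = 913: C(913, 9) = 1167605542753639808390; 1167605542753639808390 < 1180591620717411303424? YES
  n = 914: C(914, 9) = 1179217089587653905932; 1179217089587653905932 < 1180591620717411303424? YES
  n = 915: C(915, 9) = 1190931166636537885130; 1190931166636537885130 < 1180591620717411303424? NO
The largest n with C(n, 9) < 1180591620717411303424 is n = 914 (where E[X] = 294804272396913476483/295147905179352825856 ≈ 0.9988357). Hence R_4(9) > 914, i.e. R_4(9) ≥ 915.

Largest n = 914; hence R_4(9) > 914.


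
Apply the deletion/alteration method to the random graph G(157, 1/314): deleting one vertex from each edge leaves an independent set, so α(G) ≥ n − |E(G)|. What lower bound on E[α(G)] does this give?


E[|E(G)|] = C(157, 2)·p = 12246 · (1/314) = 39.
E[α(G)] ≥ n − E[|E(G)|] = 157 − 39 = 118.
Numerically: ≈ 118.00000.
(This is only a lower bound; the true E[α(G)] may be larger.)

E[α(G)] ≥ 118 ≈ 118.00000.


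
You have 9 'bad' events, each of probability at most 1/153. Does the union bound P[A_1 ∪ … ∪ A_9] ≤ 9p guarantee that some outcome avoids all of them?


Union bound: P[∪_{i=1}^{9} A_i] ≤ Σ_i P[A_i] ≤ 9·p = 9·(1/153) = 1/17.
Numerically: 1/17 ≈ 0.058824.
Is 1/17 < 1? YES.
Since P[∪ A_i] ≤ 1/17 < 1, the complement has P[∩ A_i^c] ≥ 1 − 1/17 = 16/17 > 0, so some outcome avoids every A_i.

9·p = 1/17 ≈ 0.058824; existence CERTIFIED by the union bound.


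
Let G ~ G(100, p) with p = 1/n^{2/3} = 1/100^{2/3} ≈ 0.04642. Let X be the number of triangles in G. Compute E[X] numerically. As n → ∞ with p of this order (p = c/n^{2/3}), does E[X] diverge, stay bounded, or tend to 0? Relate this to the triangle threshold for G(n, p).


Number of potential triangles: C(100, 3) = 161700.
Each occurs with probability p³ ≈ (0.04642)³ ≈ 1.000000e-04.
By linearity: E[X] = C(100, 3)·p³ ≈ 161700 · 1.000000e-04 ≈ 16.1700.
Since α = 2/3 < 1, p = c/n^{2/3} ≫ 1/n is above the triangle threshold p ~ 1/n. Asymptotically E[X] ~ (c³/6)·n^{3(1−α)} = (1³/6)·n^{1} → ∞; triangles are abundant w.h.p.

E[X] ≈ 16.1700; in regime p = Θ(1/n^{2/3}) E[X] diverges (above the triangle threshold p ~ 1/n).


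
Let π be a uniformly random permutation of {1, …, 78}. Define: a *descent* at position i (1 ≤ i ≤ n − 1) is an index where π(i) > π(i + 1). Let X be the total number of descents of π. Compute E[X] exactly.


Write X = Σ X_I over i = 1, …, 77, with X_I the indicator of one descent.
There are 77 indicators.
For each fixed i, the pair (π(i), π(i+1)) is a uniformly random ordered pair of distinct values from {1, …, 78}; by symmetry P[π(i) > π(i+1)] = 1/2.
By linearity: E[X] = 77 · (1/2) = (78 − 1) · (1/2) = 77/2 ≈ 38.500.

E[X] = 77/2 = 38.500.


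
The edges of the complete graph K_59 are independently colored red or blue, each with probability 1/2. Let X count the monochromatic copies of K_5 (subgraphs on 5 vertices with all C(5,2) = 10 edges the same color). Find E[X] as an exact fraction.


Let X = Σ_S X_S over the C(59, 5) = 5006386 subsets S of size 5, where X_S = 1 if the K_5 on S is monochromatic.
For a fixed S, the K_5 on S has C(5, 2) = 10 edges. P[all 10 edges red] = (1/2)^10, and likewise for blue, so P[monochromatic] = 2·(1/2)^10 = 2^{1 − 10} = 1/512.
Summing: E[X] = C(59, 5) · 2^{1 − 10} = 5006386 · 1/512 = 2503193/256.
Numerically: E[X] ≈ 9778.09766.

E[X] = C(59,5)·2^(1−C(5,2)) = 2503193/256 ≈ 9778.09766.


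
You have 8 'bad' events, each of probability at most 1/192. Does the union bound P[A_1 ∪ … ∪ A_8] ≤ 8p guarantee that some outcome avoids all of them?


Union bound: P[∪_{i=1}^{8} A_i] ≤ Σ_i P[A_i] ≤ 8·p = 8·(1/192) = 1/24.
Numerically: 1/24 ≈ 0.042.
Is 1/24 < 1? YES.
Since P[∪ A_i] ≤ 1/24 < 1, the complement has P[∩ A_i^c] ≥ 1 − 1/24 = 23/24 > 0, so some outcome avoids every A_i.

8·p = 1/24 ≈ 0.042; existence CERTIFIED by the union bound.


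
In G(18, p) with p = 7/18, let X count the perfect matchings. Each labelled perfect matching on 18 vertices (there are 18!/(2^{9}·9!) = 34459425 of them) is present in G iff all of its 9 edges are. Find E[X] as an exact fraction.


K_18 has 18!/(2^{9}·9!) = 34459425 labelled perfect matchings.
For each such perfect matching H, let X_H = 1 if all 9 edges of H are present in G. Then P[X_H = 1] = p^{9} = (7/18)^{9} = 40353607/198359290368.
By linearity of expectation: E[X] = Σ_H E[X_H] = 34459425 · p^{9} = 34459425 · 40353607/198359290368 = 17167433257975/2448880128.
Numerically: E[X] ≈ 7010.32.

E[X] = 34459425 · (7/18)^{9} = 17167433257975/2448880128 ≈ 7010.32.


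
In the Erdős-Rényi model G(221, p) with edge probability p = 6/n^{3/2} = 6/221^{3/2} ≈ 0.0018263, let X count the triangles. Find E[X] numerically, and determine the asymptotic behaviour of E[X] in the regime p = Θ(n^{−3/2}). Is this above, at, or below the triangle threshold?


Number of potential triangles: C(221, 3) = 1774630.
Each occurs with probability p³ ≈ (0.0018263)³ ≈ 6.0909989e-09.
By linearity: E[X] = C(221, 3)·p³ ≈ 1774630 · 6.0909989e-09 ≈ 0.01081.
Since α = 3/2 > 1, p = c/n^{3/2} = o(1/n) is below the triangle threshold p ~ 1/n. Asymptotically E[X] ~ (c³/6)·n^{3(1−α)} = (6³/6)·n^{-1.5} → 0, so by Markov's inequality G has no triangles w.h.p.

E[X] ≈ 0.01081; in regime p = Θ(1/n^{3/2}) E[X] tends to 0 (below the triangle threshold p ~ 1/n).


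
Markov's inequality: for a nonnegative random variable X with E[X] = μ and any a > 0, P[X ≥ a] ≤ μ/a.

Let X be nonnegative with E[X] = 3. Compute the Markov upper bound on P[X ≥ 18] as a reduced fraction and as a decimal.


μ = E[X] = 3, a = 18.
Markov: P[X ≥ 18] ≤ μ/a = (3)/18 = 1/6.
Numerically: ≈ 0.16667.
(Since a = 18 > μ = 3.00000, the bound 1/6 is < 1 and informative.)

P[X ≥ 18] ≤ 1/6 ≈ 0.16667.


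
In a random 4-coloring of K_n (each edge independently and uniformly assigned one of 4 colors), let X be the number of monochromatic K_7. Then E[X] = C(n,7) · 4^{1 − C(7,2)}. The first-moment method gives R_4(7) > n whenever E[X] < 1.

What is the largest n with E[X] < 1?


We need C(n, 7) · 4^{1 − 21} < 1, i.e. C(n, 7) < 4^{21 − 1} = 1099511627776.
Check values of n near the boundary:
  n = 178: C(178, 7) = 996867063280; 996867063280 < 1099511627776? YES
  n = 179: C(179, 7) = 1037437234460; 1037437234460 < 1099511627776? YES
  n = 180: C(180, 7) = 1079414463600; 1079414463600 < 1099511627776? YES
  n = 181: C(181, 7) = 1122839183400; 1122839183400 < 1099511627776? NO
  n = 182: C(182, 7) = 1167752750736; 1167752750736 < 1099511627776? NO
The largest n with C(n, 7) < 1099511627776 is n = 180 (where E[X] = 67463403975/68719476736 ≈ 0.982). Hence R_4(7) > 180, i.e. R_4(7) ≥ 181.

Largest n = 180; hence R_4(7) > 180.


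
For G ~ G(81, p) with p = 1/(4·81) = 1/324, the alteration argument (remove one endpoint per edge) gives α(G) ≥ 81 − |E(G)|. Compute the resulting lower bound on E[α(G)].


E[|E(G)|] = C(81, 2)·p = 3240 · (1/324) = 10.
E[α(G)] ≥ n − E[|E(G)|] = 81 − 10 = 71.
Numerically: ≈ 71.00000.
(This is only a lower bound; the true E[α(G)] may be larger.)

E[α(G)] ≥ 71 ≈ 71.00000.


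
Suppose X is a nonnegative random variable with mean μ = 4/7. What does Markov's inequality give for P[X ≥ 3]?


μ = E[X] = 4/7, a = 3.
Markov: P[X ≥ 3] ≤ μ/a = (4/7)/3 = 4/21.
Numerically: ≈ 0.19048.
(Since a = 3 > μ = 0.57143, the bound 4/21 is < 1 and informative.)

P[X ≥ 3] ≤ 4/21 ≈ 0.19048.


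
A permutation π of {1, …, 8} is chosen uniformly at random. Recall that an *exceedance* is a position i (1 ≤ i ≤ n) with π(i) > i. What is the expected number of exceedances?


Write X = Σ_{i=1}^{8} X_i, where X_i = 1_{π(i) > i}.
For each fixed i, π(i) is uniform over {1, …, 8} (marginal of a uniform permutation), so P[π(i) > i] = (n − i)/n. Summing: Σ_{i=1}^{8} (n − i)/n = (0 + 1 + … + 7)/8 = 8(8 − 1)/(2·8) = (8 − 1)/2.
Hence E[X] = Σ_{i=1}^{8} (8 − i)/8 = 7/2 ≈ 3.50000.

E[X] = 7/2 = 3.50000.


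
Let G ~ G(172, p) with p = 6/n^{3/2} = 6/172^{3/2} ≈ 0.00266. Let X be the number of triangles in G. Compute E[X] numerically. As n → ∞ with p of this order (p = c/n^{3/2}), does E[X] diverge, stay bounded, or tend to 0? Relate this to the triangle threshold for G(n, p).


Number of potential triangles: C(172, 3) = 833340.
Each occurs with probability p³ ≈ (0.00266)³ ≈ 1.88181e-08.
By linearity: E[X] = C(172, 3)·p³ ≈ 833340 · 1.88181e-08 ≈ 0.016.
Since α = 3/2 > 1, p = c/n^{3/2} = o(1/n) is below the triangle threshold p ~ 1/n. Asymptotically E[X] ~ (c³/6)·n^{3(1−α)} = (6³/6)·n^{-1.5} → 0, so by Markov's inequality G has no triangles w.h.p.

E[X] ≈ 0.016; in regime p = Θ(1/n^{3/2}) E[X] tends to 0 (below the triangle threshold p ~ 1/n).


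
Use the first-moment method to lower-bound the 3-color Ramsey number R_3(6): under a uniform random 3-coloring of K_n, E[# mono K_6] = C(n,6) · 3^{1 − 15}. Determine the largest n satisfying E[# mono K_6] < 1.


We need C(n, 6) · 3^{1 − 15} < 1, i.e. C(n, 6) < 3^{15 − 1} = 4782969.
Check values of n near the boundary:
  n = 39: C(39, 6) = 3262623; 3262623 < 4782969? YES
  n = 40: C(40, 6) = 3838380; 3838380 < 4782969? YES
  n = 41: C(41, 6) = 4496388; 4496388 < 4782969? YES
  n = 42: C(42, 6) = 5245786; 5245786 < 4782969? NO
The largest n with C(n, 6) < 4782969 is n = 41 (where E[X] = 1498796/1594323 ≈ 0.940). Hence R_3(6) > 41, i.e. R_3(6) ≥ 42.

Largest n = 41; hence R_3(6) > 41.


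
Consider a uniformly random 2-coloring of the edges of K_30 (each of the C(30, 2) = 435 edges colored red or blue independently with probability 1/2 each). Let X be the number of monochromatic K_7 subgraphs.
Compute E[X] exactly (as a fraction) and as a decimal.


Let X = Σ_S X_S over the C(30, 7) = 2035800 subsets S of size 7, where X_S = 1 if the K_7 on S is monochromatic.
For a fixed S, the K_7 on S has C(7, 2) = 21 edges. P[all 21 edges red] = (1/2)^21, and likewise for blue, so P[monochromatic] = 2·(1/2)^21 = 2^{1 − 21} = 1/1048576.
Summing: E[X] = C(30, 7) · 2^{1 − 21} = 2035800 · 1/1048576 = 254475/131072.
Numerically: E[X] ≈ 1.941.

E[X] = C(30,7)·2^(1−C(7,2)) = 254475/131072 ≈ 1.941.


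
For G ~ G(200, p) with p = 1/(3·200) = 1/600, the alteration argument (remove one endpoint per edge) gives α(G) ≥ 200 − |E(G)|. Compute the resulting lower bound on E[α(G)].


E[|E(G)|] = C(200, 2)·p = 19900 · (1/600) = 199/6.
E[α(G)] ≥ n − E[|E(G)|] = 200 − 199/6 = 1001/6.
Numerically: ≈ 166.8333.
(This is only a lower bound; the true E[α(G)] may be larger.)

E[α(G)] ≥ 1001/6 ≈ 166.8333.


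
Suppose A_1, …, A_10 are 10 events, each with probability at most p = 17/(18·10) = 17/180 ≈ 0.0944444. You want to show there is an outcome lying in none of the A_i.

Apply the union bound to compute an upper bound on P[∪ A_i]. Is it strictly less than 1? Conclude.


Union bound: P[∪_{i=1}^{10} A_i] ≤ Σ_i P[A_i] ≤ 10·p = 10·(17/180) = 17/18.
Numerically: 17/18 ≈ 0.9444444.
Is 17/18 < 1? YES.
Since P[∪ A_i] ≤ 17/18 < 1, the complement has P[∩ A_i^c] ≥ 1 − 17/18 = 1/18 > 0, so some outcome avoids every A_i.

10·p = 17/18 ≈ 0.9444444; existence CERTIFIED by the union bound.


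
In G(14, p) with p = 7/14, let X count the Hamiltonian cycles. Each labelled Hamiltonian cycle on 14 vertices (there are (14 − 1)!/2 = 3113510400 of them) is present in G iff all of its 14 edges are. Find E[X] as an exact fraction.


K_14 has (14 − 1)!/2 = 3113510400 labelled Hamiltonian cycles.
For each such Hamiltonian cycle H, let X_H = 1 if all 14 edges of H are present in G. Then P[X_H = 1] = p^{14} = (1/2)^{14} = 1/16384.
By linearity of expectation: E[X] = Σ_H E[X_H] = 3113510400 · p^{14} = 3113510400 · 1/16384 = 6081075/32.
Numerically: E[X] ≈ 190034.

E[X] = 3113510400 · (1/2)^{14} = 6081075/32 ≈ 190034.


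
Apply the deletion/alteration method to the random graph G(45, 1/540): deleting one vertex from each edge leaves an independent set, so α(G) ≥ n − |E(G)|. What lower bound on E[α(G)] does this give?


E[|E(G)|] = C(45, 2)·p = 990 · (1/540) = 11/6.
E[α(G)] ≥ n − E[|E(G)|] = 45 − 11/6 = 259/6.
Numerically: ≈ 43.1667.
(This is only a lower bound; the true E[α(G)] may be larger.)

E[α(G)] ≥ 259/6 ≈ 43.1667.


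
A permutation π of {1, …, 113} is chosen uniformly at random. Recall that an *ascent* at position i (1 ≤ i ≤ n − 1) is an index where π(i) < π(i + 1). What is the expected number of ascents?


Write X = Σ X_I over i = 1, …, 112, with X_I the indicator of one ascent.
There are 112 indicators.
For each fixed i, the pair (π(i), π(i+1)) is a uniformly random ordered pair of distinct values from {1, …, 113}; by symmetry P[π(i) < π(i+1)] = 1/2.
By linearity: E[X] = 112 · (1/2) = (113 − 1) · (1/2) = 56 ≈ 56.00000.

E[X] = 56 = 56.00000.


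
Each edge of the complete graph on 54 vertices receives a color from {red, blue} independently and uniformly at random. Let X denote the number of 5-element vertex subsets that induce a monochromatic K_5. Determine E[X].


Let X = Σ_S X_S over the C(54, 5) = 3162510 subsets S of size 5, where X_S = 1 if the K_5 on S is monochromatic.
For a fixed S, the K_5 on S has C(5, 2) = 10 edges. P[all 10 edges red] = (1/2)^10, and likewise for blue, so P[monochromatic] = 2·(1/2)^10 = 2^{1 − 10} = 1/512.
By linearity: E[X] = C(54, 5) · 2^{1 − 10} = 3162510 · 1/512 = 1581255/256.
Numerically: E[X] ≈ 6176.777344.

E[X] = C(54,5)·2^(1−C(5,2)) = 1581255/256 ≈ 6176.777344.


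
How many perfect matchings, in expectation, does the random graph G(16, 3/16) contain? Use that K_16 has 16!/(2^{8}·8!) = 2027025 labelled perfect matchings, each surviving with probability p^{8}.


K_16 has 16!/(2^{8}·8!) = 2027025 labelled perfect matchings.
For each such perfect matching H, let X_H = 1 if all 8 edges of H are present in G. Then P[X_H = 1] = p^{8} = (3/16)^{8} = 6561/4294967296.
Summing the indicators: E[X] = Σ_H E[X_H] = 2027025 · p^{8} = 2027025 · 6561/4294967296 = 13299311025/4294967296.
Numerically: E[X] ≈ 3.096.

E[X] = 2027025 · (3/16)^{8} = 13299311025/4294967296 ≈ 3.096.


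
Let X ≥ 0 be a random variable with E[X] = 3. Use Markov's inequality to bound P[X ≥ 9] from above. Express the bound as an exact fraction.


μ = E[X] = 3, a = 9.
Markov: P[X ≥ 9] ≤ μ/a = (3)/9 = 1/3.
Numerically: ≈ 0.3333.
(Since a = 9 > μ = 3.0000, the bound 1/3 is < 1 and informative.)

P[X ≥ 9] ≤ 1/3 ≈ 0.3333.


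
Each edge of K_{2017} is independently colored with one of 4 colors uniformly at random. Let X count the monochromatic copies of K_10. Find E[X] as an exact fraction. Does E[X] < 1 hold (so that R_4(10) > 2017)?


E[X] = C(2017, 10) · 4^{1 − 45} = 300324964434452596180990448 · 4^{−44} = 300324964434452596180990448/309485009821345068724781056.
As a reduced fraction: E[X] = 18770310277153287261311903/19342813113834066795298816 ≈ 0.970402.
Is E[X] < 1? YES.
Since E[X] < 1, there exists a 4-coloring of K_{2017} with no monochromatic K_10; hence R_4(10) > 2017.

E[X] = 18770310277153287261311903/19342813113834066795298816 ≈ 0.970402; E[X] < 1, so R_4(10) > 2017.


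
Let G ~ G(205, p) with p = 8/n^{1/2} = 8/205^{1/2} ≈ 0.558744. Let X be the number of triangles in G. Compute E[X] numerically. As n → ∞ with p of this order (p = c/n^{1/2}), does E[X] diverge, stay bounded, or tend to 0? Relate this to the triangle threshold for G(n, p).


Number of potential triangles: C(205, 3) = 1414910.
Each occurs with probability p³ ≈ (0.558744)³ ≈ 1.74437225e-01.
By linearity: E[X] = C(205, 3)·p³ ≈ 1414910 · 1.74437225e-01 ≈ 246812.974152.
Since α = 1/2 < 1, p = c/n^{1/2} ≫ 1/n is above the triangle threshold p ~ 1/n. Asymptotically E[X] ~ (c³/6)·n^{3(1−α)} = (8³/6)·n^{1.5} → ∞; triangles are abundant w.h.p.

E[X] ≈ 246812.974152; in regime p = Θ(1/n^{1/2}) E[X] diverges (above the triangle threshold p ~ 1/n).


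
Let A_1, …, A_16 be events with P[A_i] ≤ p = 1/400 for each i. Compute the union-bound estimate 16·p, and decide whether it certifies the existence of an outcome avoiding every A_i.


Union bound: P[∪_{i=1}^{16} A_i] ≤ Σ_i P[A_i] ≤ 16·p = 16·(1/400) = 1/25.
Numerically: 1/25 ≈ 0.0400.
Is 1/25 < 1? YES.
Since P[∪ A_i] ≤ 1/25 < 1, the complement has P[∩ A_i^c] ≥ 1 − 1/25 = 24/25 > 0, so some outcome avoids every A_i.

16·p = 1/25 ≈ 0.0400; existence CERTIFIED by the union bound.


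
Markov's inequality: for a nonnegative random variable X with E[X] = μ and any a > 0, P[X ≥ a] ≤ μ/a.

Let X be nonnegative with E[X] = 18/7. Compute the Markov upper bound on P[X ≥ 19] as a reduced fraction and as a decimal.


μ = E[X] = 18/7, a = 19.
Markov: P[X ≥ 19] ≤ μ/a = (18/7)/19 = 18/133.
Numerically: ≈ 0.135.
(Since a = 19 > μ = 2.571, the bound 18/133 is < 1 and informative.)

P[X ≥ 19] ≤ 18/133 ≈ 0.135.


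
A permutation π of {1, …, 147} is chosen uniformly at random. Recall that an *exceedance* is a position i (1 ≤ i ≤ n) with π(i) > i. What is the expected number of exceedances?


Write X = Σ_{i=1}^{147} X_i, where X_i = 1_{π(i) > i}.
For each fixed i, π(i) is uniform over {1, …, 147} (marginal of a uniform permutation), so P[π(i) > i] = (n − i)/n. Summing: Σ_{i=1}^{147} (n − i)/n = (0 + 1 + … + 146)/147 = 147(147 − 1)/(2·147) = (147 − 1)/2.
Hence E[X] = Σ_{i=1}^{147} (147 − i)/147 = 73 ≈ 73.0000.

E[X] = 73 = 73.0000.
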